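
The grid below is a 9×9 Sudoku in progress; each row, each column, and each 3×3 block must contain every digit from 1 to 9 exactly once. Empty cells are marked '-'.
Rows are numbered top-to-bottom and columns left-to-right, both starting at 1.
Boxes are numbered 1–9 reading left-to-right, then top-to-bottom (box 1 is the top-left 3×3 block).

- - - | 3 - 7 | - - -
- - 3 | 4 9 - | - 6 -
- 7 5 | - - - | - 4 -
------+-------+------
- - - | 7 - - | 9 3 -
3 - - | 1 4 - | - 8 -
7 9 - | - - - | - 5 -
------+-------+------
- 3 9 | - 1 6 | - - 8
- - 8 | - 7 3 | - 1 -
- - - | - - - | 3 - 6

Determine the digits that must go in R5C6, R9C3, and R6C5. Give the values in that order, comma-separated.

9,7,3

For R5C6:
  Consider where 9 can go in box 5.
  R4C5 is out (row 4 already has a 9).
  R4C6 is out (row 4 already has a 9).
  R6C4 is out (row 6 already has a 9).
  R6C5 is out (row 6 already has a 9).
  R6C6 is out (row 6 already has a 9).
  So the only cell in box 5 that can hold 9 is R5C6.
  So R5C6 = 9.
For R9C3:
  Consider where 7 can go in box 7.
  R7C1 is out (column 1 already has a 7).
  R8C1 is out (row 8 already has a 7).
  R8C2 is out (row 8 already has a 7).
  R9C1 is out (column 1 already has a 7).
  R9C2 is out (column 2 already has a 7).
  So the only cell in box 7 that can hold 7 is R9C3.
  So R9C3 = 7.
For R6C5:
  Consider where 3 can go in row 6.
  R6C3 is out (column 3 already has a 3).
  R6C4 is out (column 4 already has a 3).
  R6C6 is out (column 6 already has a 3).
  R6C7 is out (column 7 already has a 3).
  R6C9 is out (box 6 already has a 3).
  So the only cell in row 6 that can hold 3 is R6C5.
  So R6C5 = 3.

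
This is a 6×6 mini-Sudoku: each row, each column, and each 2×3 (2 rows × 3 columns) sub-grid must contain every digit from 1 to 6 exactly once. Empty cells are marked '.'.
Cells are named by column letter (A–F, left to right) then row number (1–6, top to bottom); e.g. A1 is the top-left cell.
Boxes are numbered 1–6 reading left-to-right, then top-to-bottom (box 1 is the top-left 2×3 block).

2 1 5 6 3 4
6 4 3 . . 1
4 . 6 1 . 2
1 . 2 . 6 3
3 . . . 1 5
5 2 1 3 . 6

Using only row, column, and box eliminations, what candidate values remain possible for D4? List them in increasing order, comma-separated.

4,5

Row 4 already contains {1, 2, 3, 6}.
Column D already contains {1, 3, 6}.
Its 2×3 block (box 4) already contains {1, 2, 3, 6}.
Removing those from 1–6 leaves {4, 5} as the candidates for D4.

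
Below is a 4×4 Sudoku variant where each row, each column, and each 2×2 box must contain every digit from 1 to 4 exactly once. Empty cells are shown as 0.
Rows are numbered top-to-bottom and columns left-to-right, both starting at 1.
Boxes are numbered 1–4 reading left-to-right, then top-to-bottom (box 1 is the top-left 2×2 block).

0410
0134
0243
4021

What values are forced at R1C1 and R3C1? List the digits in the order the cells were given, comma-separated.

For R1C1:
  Consider where 3 can go in row 1.
  R1C4 is out (column 4 already has a 3).
  So the only cell in row 1 that can hold 3 is R1C1.
  So R1C1 = 3.
For R3C1:
  Row 3 already contains {2, 3, 4}.
  Column 1 already contains {4}.
  Its 2×2 block (box 3) already contains {2, 4}.
  The only value from 1–4 not eliminated is 1, so R3C1 = 1.

3,1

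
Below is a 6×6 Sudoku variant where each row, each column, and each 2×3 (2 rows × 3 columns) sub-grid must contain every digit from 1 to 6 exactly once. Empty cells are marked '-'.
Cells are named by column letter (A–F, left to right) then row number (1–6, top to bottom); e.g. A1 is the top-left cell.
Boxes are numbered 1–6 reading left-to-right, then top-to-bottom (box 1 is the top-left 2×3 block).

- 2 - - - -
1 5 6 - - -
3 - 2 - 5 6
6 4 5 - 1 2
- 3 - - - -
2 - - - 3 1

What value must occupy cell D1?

1

Cell D1 itself could take any of {1, 3, 4, 5, 6} by direct elimination.
Consider where 1 can go in box 2.
E1 is out (column E already has a 1).
F1 is out (column F already has a 1).
D2 is out (row 2 already has a 1).
E2 is out (row 2 already has a 1).
F2 is out (row 2 already has a 1).
So the only cell in box 2 that can hold 1 is D1.
Therefore D1 = 1.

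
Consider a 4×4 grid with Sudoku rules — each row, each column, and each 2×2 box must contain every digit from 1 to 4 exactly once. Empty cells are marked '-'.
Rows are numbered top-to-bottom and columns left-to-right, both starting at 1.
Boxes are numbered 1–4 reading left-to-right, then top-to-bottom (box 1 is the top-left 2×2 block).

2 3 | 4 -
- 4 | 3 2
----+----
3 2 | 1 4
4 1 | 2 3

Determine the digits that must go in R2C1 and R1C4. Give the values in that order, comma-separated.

1,1

For R2C1:
  Row 2 already contains {2, 3, 4}.
  Column 1 already contains {2, 3, 4}.
  Its 2×2 block (box 1) already contains {2, 3, 4}.
  The only value from 1–4 not eliminated is 1, so R2C1 = 1.
For R1C4:
  Row 1 already contains {2, 3, 4}.
  Column 4 already contains {2, 3, 4}.
  Its 2×2 block (box 2) already contains {2, 3, 4}.
  The only value from 1–4 not eliminated is 1, so R1C4 = 1.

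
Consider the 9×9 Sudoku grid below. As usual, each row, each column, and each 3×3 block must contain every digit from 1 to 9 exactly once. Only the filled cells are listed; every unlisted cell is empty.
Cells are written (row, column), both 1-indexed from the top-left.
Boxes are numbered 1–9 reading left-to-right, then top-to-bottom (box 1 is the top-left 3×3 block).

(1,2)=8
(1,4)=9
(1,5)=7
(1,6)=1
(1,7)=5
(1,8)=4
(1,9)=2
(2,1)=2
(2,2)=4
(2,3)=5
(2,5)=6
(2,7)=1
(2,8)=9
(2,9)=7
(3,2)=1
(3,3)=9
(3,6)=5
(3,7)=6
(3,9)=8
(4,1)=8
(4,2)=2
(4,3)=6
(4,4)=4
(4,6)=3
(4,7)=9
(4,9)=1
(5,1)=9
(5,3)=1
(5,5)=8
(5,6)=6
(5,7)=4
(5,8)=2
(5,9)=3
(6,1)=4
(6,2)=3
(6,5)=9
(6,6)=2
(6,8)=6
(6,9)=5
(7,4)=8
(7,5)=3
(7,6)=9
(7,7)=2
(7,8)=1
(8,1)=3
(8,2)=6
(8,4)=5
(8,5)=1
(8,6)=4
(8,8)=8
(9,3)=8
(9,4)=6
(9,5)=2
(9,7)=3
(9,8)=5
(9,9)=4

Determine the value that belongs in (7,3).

4

Cell (7,3) itself could take any of {4, 7} by direct elimination.
Consider where 4 can go in row 7.
(7,1) is out (column 1 already has a 4).
(7,2) is out (column 2 already has a 4).
(7,9) is out (column 9 already has a 4).
So the only cell in row 7 that can hold 4 is (7,3).
Therefore (7,3) = 4.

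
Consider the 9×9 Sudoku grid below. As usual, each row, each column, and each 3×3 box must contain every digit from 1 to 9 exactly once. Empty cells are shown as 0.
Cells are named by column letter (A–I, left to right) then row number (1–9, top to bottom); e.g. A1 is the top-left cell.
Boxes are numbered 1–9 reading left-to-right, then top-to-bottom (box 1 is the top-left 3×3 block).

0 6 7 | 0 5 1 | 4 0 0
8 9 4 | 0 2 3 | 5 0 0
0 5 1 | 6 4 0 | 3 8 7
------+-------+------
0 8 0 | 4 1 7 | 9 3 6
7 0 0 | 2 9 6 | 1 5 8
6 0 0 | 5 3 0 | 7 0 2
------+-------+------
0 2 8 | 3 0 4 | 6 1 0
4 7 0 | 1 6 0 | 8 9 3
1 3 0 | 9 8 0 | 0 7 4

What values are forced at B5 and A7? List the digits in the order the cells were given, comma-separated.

4,9

For B5:
  Row 5 already contains {1, 2, 5, 6, 7, 8, 9}.
  Column B already contains {2, 3, 5, 6, 7, 8, 9}.
  Its 3×3 block (box 4) already contains {6, 7, 8}.
  The only value from 1–9 not eliminated is 4, so B5 = 4.
For A7:
  Consider where 9 can go in box 7.
  C8 is out (row 8 already has a 9).
  C9 is out (row 9 already has a 9).
  So the only cell in box 7 that can hold 9 is A7.
  So A7 = 9.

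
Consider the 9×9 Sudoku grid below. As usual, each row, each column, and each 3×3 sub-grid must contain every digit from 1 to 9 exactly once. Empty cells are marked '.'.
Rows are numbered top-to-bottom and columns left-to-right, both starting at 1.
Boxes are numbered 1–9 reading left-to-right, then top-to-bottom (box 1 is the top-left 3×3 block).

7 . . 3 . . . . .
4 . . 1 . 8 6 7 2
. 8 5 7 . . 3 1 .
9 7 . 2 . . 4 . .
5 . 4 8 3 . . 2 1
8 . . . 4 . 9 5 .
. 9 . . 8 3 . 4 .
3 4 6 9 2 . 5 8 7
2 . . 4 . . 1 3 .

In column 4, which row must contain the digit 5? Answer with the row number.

Consider where 5 can go in column 4.
r6c4 is out (row 6 already has a 5).
So the only cell in column 4 that can hold 5 is r7c4.
That is row 7.

7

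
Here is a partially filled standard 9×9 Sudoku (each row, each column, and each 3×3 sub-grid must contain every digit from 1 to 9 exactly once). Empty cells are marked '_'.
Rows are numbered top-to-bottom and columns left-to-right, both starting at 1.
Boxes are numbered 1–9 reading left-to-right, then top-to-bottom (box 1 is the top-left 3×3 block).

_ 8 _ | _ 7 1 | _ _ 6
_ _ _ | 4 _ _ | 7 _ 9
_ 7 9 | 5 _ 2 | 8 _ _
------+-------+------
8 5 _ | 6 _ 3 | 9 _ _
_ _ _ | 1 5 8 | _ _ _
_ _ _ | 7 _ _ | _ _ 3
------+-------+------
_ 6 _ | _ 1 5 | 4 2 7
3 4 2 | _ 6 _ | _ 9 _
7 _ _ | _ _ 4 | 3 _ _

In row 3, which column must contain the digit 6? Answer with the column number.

Consider where 6 can go in row 3.
R3C5 is out (column 5 already has a 6).
R3C8 is out (box 3 already has a 6).
R3C9 is out (column 9 already has a 6).
So the only cell in row 3 that can hold 6 is R3C1.
That is column 1.

1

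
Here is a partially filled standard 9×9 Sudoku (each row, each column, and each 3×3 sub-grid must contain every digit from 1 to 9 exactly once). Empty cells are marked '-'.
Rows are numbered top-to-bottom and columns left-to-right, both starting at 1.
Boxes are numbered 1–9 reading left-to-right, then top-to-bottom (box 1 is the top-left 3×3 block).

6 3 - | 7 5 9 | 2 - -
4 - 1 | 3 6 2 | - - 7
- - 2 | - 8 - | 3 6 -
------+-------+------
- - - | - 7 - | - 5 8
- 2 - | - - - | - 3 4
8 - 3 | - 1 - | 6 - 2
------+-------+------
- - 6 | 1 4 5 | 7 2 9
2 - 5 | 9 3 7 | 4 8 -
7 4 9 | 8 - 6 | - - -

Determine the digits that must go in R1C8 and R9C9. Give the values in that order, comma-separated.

For R1C8:
  Consider where 4 can go in row 1.
  R1C3 is out (box 1 already has a 4).
  R1C9 is out (column 9 already has a 4).
  So the only cell in row 1 that can hold 4 is R1C8.
  So R1C8 = 4.
For R9C9:
  Consider where 3 can go in column 9.
  R1C9 is out (row 1 already has a 3).
  R3C9 is out (row 3 already has a 3).
  R8C9 is out (row 8 already has a 3).
  So the only cell in column 9 that can hold 3 is R9C9.
  So R9C9 = 3.

4,3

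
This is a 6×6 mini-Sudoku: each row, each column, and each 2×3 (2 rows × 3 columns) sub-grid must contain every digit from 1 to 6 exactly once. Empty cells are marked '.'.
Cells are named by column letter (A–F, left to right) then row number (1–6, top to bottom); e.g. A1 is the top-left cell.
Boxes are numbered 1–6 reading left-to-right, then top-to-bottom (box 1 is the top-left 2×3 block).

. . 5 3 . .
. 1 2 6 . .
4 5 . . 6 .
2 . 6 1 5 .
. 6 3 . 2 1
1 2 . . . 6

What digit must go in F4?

4

Cell F4 itself could take any of {3, 4} by direct elimination.
Consider where 4 can go in row 4.
B4 is out (box 3 already has a 4).
So the only cell in row 4 that can hold 4 is F4.
Therefore F4 = 4.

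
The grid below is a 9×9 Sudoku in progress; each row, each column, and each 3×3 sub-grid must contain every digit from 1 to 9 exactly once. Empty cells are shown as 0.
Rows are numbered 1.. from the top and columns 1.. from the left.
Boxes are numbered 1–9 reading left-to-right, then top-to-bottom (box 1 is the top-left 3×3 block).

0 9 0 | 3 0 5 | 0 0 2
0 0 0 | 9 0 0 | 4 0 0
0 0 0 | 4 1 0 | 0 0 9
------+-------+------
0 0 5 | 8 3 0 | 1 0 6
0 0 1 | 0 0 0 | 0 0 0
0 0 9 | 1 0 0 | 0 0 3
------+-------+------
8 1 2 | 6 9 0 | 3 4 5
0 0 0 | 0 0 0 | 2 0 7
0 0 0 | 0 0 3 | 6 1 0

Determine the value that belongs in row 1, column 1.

1

Cell row 1, column 1 itself could take any of {1, 4, 6, 7} by direct elimination.
Consider where 1 can go in row 1.
row 1, column 3 is out (column 3 already has a 1).
row 1, column 5 is out (column 5 already has a 1).
row 1, column 7 is out (column 7 already has a 1).
row 1, column 8 is out (column 8 already has a 1).
So the only cell in row 1 that can hold 1 is row 1, column 1.
Therefore row 1, column 1 = 1.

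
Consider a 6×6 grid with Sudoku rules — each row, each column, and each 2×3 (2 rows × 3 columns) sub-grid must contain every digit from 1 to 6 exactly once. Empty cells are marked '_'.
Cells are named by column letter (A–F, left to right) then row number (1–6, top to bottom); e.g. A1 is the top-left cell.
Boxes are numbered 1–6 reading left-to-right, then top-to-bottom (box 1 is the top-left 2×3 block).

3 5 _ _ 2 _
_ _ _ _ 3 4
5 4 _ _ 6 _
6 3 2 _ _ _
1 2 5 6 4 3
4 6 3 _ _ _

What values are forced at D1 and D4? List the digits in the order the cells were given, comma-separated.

1,4

For D1:
  Row 1 already contains {2, 3, 5}.
  Column D already contains {6}.
  Its 2×3 block (box 2) already contains {2, 3, 4}.
  The only value from 1–6 not eliminated is 1, so D1 = 1.
For D4:
  Consider where 4 can go in row 4.
  E4 is out (column E already has a 4).
  F4 is out (column F already has a 4).
  So the only cell in row 4 that can hold 4 is D4.
  So D4 = 4.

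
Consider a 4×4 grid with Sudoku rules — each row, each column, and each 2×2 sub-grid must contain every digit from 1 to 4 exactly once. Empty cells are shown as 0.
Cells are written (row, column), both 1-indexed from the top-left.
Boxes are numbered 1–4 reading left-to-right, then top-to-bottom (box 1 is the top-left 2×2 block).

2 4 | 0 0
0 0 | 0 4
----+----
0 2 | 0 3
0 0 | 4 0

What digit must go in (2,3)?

Cell (2,3) itself could take any of {1, 2, 3} by direct elimination.
Consider where 2 can go in row 2.
(2,1) is out (column 1 already has a 2).
(2,2) is out (column 2 already has a 2).
So the only cell in row 2 that can hold 2 is (2,3).
Therefore (2,3) = 2.

2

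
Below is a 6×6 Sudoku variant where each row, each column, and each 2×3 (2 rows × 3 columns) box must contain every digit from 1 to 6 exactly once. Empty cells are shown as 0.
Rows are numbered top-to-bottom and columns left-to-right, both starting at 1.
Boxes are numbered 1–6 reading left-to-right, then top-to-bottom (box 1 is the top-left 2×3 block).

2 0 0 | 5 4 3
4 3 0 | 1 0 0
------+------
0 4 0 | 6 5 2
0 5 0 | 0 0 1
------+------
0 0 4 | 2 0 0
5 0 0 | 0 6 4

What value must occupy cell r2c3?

5

Cell r2c3 itself could take any of {5, 6} by direct elimination.
Consider where 5 can go in row 2.
r2c5 is out (column 5 already has a 5).
r2c6 is out (box 2 already has a 5).
So the only cell in row 2 that can hold 5 is r2c3.
Therefore r2c3 = 5.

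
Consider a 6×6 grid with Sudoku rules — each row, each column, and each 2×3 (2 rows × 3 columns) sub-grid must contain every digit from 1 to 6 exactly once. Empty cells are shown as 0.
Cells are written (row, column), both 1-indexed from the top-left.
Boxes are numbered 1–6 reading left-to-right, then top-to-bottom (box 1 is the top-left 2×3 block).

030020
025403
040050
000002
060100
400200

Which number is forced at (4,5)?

Cell (4,5) itself could take any of {1, 3, 4, 6} by direct elimination.
Consider where 4 can go in row 4.
(4,1) is out (column 1 already has a 4).
(4,2) is out (column 2 already has a 4).
(4,3) is out (box 3 already has a 4).
(4,4) is out (column 4 already has a 4).
So the only cell in row 4 that can hold 4 is (4,5).
Therefore (4,5) = 4.

4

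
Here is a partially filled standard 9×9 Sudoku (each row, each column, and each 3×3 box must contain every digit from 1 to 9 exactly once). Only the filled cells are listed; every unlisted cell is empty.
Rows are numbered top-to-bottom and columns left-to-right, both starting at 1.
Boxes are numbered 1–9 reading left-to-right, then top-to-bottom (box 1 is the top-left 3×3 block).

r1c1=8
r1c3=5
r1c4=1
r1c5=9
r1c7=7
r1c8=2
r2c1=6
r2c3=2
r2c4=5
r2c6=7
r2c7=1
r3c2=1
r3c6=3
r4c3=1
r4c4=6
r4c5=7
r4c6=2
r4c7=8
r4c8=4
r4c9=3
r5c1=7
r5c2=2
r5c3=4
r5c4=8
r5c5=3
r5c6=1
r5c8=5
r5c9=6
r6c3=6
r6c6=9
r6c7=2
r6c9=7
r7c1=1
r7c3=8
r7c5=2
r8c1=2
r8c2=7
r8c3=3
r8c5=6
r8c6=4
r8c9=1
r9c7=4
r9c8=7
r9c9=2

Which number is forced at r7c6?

Row 7 already contains {1, 2, 8}.
Column 6 already contains {1, 2, 3, 4, 7, 9}.
Its 3×3 block (box 8) already contains {2, 4, 6}.
The only value from 1–9 not eliminated is 5, so r7c6 = 5.

5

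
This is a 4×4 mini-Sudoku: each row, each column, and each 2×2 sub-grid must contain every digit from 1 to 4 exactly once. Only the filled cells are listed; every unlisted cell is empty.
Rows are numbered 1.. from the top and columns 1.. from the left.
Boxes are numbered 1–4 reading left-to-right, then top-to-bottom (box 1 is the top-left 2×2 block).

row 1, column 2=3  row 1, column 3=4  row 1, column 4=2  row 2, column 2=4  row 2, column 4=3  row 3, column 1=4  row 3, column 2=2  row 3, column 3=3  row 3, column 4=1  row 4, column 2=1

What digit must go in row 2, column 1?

2

Cell row 2, column 1 itself could take any of {1, 2} by direct elimination.
Consider where 2 can go in box 1.
row 1, column 1 is out (row 1 already has a 2).
So the only cell in box 1 that can hold 2 is row 2, column 1.
Therefore row 2, column 1 = 2.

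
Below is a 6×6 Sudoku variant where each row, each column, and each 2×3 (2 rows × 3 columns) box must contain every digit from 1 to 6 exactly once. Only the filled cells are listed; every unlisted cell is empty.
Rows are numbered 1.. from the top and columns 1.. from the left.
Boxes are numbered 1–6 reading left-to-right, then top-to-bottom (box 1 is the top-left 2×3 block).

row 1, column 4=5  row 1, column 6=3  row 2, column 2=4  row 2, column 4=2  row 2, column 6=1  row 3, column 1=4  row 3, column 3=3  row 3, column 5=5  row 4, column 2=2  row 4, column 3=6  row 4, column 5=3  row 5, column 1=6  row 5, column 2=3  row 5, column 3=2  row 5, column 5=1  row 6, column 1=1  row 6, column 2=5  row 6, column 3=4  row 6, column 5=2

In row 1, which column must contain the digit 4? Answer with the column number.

5

Consider where 4 can go in row 1.
row 1, column 1 is out (column 1 already has a 4).
row 1, column 2 is out (column 2 already has a 4).
row 1, column 3 is out (column 3 already has a 4).
So the only cell in row 1 that can hold 4 is row 1, column 5.
That is column 5.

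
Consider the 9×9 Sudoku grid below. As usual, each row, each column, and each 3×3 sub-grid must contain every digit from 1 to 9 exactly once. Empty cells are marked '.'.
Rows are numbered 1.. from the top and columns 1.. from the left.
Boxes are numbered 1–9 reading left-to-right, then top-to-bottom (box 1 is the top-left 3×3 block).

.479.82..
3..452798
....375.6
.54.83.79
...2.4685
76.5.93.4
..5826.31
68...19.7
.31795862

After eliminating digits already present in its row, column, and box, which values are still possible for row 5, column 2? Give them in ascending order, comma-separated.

1,9

Row 5 already contains {2, 4, 5, 6, 8}.
Column 2 already contains {3, 4, 5, 6, 8}.
Its 3×3 block (box 4) already contains {4, 5, 6, 7}.
Removing those from 1–9 leaves {1, 9} as the candidates for row 5, column 2.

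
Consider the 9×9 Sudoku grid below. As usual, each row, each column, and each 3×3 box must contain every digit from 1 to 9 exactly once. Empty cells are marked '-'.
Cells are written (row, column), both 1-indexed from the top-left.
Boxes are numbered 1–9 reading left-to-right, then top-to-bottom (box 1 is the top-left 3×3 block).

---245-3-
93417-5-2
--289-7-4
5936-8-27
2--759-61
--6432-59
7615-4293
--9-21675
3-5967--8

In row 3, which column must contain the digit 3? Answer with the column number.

Consider where 3 can go in row 3.
(3,1) is out (column 1 already has a 3).
(3,2) is out (column 2 already has a 3).
(3,8) is out (column 8 already has a 3).
So the only cell in row 3 that can hold 3 is (3,6).
That is column 6.

6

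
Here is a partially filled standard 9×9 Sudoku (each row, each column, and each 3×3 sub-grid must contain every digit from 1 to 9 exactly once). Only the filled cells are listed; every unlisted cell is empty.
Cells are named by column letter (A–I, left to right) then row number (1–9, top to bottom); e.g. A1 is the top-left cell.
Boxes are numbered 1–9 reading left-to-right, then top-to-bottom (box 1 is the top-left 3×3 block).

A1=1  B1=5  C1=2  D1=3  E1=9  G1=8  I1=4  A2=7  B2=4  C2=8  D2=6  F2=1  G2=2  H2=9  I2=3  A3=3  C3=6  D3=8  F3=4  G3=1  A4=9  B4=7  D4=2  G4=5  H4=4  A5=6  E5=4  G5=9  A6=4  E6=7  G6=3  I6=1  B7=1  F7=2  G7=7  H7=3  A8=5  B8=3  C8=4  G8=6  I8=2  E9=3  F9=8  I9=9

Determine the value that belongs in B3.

9

Row 3 already contains {1, 3, 4, 6, 8}.
Column B already contains {1, 3, 4, 5, 7}.
Its 3×3 block (box 1) already contains {1, 2, 3, 4, 5, 6, 7, 8}.
The only value from 1–9 not eliminated is 9, so B3 = 9.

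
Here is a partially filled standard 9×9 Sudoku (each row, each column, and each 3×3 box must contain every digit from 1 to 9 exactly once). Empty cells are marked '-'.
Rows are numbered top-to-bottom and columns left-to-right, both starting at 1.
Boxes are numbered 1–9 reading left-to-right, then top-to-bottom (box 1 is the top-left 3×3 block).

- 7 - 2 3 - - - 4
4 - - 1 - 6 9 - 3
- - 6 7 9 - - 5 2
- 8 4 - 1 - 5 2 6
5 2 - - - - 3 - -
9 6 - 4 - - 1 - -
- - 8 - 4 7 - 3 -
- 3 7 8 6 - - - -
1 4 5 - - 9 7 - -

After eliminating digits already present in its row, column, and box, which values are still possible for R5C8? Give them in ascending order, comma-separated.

Row 5 already contains {2, 3, 5}.
Column 8 already contains {2, 3, 5}.
Its 3×3 block (box 6) already contains {1, 2, 3, 5, 6}.
Removing those from 1–9 leaves {4, 7, 8, 9} as the candidates for R5C8.

4,7,8,9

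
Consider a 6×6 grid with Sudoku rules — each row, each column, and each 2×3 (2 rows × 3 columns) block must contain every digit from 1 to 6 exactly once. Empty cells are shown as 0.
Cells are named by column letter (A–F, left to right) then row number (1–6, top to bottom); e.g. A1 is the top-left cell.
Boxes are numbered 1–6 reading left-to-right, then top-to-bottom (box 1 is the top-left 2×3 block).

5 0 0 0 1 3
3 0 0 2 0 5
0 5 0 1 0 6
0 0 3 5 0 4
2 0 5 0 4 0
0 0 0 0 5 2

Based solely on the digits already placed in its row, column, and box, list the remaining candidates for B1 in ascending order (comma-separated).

Row 1 already contains {1, 3, 5}.
Column B already contains {5}.
Its 2×3 block (box 1) already contains {3, 5}.
Removing those from 1–6 leaves {2, 4, 6} as the candidates for B1.

2,4,6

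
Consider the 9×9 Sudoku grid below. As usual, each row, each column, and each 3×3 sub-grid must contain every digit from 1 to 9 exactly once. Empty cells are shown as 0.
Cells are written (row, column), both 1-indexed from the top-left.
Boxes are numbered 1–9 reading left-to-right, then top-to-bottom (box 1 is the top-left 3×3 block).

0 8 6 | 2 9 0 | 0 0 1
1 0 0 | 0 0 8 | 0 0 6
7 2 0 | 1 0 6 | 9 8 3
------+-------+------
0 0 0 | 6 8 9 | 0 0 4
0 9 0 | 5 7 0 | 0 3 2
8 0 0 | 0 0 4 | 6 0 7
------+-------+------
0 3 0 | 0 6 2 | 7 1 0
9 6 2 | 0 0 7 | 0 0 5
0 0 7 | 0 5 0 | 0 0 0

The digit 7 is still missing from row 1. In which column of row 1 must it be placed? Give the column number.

Consider where 7 can go in row 1.
(1,1) is out (column 1 already has a 7).
(1,6) is out (column 6 already has a 7).
(1,7) is out (column 7 already has a 7).
So the only cell in row 1 that can hold 7 is (1,8).
That is column 8.

8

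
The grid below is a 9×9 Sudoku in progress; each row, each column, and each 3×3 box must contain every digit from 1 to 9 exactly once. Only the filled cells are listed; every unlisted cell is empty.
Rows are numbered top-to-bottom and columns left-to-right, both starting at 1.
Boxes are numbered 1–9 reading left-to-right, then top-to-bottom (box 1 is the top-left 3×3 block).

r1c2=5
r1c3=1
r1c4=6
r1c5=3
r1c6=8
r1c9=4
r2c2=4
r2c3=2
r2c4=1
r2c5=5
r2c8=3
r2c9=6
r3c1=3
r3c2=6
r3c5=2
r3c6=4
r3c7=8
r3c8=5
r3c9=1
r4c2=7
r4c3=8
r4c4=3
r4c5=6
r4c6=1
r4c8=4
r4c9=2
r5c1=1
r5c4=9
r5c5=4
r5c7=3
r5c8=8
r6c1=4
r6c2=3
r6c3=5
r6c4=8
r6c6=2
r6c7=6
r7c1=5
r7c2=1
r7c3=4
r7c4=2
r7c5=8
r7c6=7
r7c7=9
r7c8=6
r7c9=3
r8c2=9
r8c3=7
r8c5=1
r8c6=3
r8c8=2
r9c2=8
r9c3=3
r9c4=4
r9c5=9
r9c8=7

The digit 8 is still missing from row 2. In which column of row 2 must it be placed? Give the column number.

Consider where 8 can go in row 2.
r2c6 is out (column 6 already has a 8).
r2c7 is out (column 7 already has a 8).
So the only cell in row 2 that can hold 8 is r2c1.
That is column 1.

1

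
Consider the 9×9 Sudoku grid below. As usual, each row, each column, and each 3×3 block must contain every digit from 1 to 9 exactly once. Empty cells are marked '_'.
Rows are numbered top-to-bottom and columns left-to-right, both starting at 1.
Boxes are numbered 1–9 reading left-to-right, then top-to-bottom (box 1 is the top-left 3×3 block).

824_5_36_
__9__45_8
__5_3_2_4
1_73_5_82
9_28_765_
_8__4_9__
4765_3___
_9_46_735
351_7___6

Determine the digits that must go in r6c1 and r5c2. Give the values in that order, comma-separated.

For r6c1:
  Consider where 5 can go in row 6.
  r6c3 is out (column 3 already has a 5).
  r6c4 is out (column 4 already has a 5).
  r6c6 is out (column 6 already has a 5).
  r6c8 is out (column 8 already has a 5).
  r6c9 is out (column 9 already has a 5).
  So the only cell in row 6 that can hold 5 is r6c1.
  So r6c1 = 5.
For r5c2:
  Consider where 4 can go in row 5.
  r5c5 is out (column 5 already has a 4).
  r5c9 is out (column 9 already has a 4).
  So the only cell in row 5 that can hold 4 is r5c2.
  So r5c2 = 4.

5,4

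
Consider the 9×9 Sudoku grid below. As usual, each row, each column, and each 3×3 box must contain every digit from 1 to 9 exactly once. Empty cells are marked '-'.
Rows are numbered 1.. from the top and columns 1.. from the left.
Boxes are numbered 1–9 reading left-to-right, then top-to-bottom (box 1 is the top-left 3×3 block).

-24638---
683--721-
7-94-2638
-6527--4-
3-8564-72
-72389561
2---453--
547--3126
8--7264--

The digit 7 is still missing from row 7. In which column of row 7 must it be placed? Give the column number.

Consider where 7 can go in row 7.
row 7, column 2 is out (column 2 already has a 7).
row 7, column 3 is out (column 3 already has a 7).
row 7, column 4 is out (column 4 already has a 7).
row 7, column 8 is out (column 8 already has a 7).
So the only cell in row 7 that can hold 7 is row 7, column 9.
That is column 9.

9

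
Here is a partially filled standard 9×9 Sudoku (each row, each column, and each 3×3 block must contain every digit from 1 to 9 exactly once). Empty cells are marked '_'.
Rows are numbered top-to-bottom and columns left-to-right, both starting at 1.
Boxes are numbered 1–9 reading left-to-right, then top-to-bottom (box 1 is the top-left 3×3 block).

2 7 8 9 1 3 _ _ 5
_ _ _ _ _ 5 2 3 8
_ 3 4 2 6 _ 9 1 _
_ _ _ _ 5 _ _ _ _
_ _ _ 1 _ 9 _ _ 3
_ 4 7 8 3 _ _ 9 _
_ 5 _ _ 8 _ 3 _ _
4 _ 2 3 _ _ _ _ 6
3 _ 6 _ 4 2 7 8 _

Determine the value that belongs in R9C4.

Row 9 already contains {2, 3, 4, 6, 7, 8}.
Column 4 already contains {1, 2, 3, 8, 9}.
Its 3×3 block (box 8) already contains {2, 3, 4, 8}.
The only value from 1–9 not eliminated is 5, so R9C4 = 5.

5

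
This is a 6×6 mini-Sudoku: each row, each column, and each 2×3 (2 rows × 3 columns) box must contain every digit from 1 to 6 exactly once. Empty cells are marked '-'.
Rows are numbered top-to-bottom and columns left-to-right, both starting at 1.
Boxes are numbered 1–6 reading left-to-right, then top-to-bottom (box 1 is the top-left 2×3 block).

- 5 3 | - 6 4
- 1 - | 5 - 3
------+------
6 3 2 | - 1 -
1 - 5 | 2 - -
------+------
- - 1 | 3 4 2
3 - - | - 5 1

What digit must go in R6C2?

2

Cell R6C2 itself could take any of {2, 4, 6} by direct elimination.
Consider where 2 can go in box 5.
R5C1 is out (row 5 already has a 2).
R5C2 is out (row 5 already has a 2).
R6C3 is out (column 3 already has a 2).
So the only cell in box 5 that can hold 2 is R6C2.
Therefore R6C2 = 2.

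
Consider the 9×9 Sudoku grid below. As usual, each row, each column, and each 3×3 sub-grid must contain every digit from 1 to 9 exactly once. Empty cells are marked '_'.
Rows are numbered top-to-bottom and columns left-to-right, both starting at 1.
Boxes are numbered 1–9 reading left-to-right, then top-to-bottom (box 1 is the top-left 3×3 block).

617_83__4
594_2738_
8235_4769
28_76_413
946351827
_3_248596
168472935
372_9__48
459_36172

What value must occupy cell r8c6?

5

Row 8 already contains {2, 3, 4, 7, 8, 9}.
Column 6 already contains {1, 2, 3, 4, 6, 7, 8}.
Its 3×3 block (box 8) already contains {2, 3, 4, 6, 7, 9}.
The only value from 1–9 not eliminated is 5, so r8c6 = 5.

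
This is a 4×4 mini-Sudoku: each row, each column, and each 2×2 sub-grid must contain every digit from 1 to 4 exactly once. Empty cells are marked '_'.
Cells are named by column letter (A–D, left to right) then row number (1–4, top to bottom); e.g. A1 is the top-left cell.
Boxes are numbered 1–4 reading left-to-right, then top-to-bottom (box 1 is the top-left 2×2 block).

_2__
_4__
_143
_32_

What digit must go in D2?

Cell D2 itself could take any of {1, 2} by direct elimination.
Consider where 2 can go in column D.
D1 is out (row 1 already has a 2).
D4 is out (row 4 already has a 2).
So the only cell in column D that can hold 2 is D2.
Therefore D2 = 2.

2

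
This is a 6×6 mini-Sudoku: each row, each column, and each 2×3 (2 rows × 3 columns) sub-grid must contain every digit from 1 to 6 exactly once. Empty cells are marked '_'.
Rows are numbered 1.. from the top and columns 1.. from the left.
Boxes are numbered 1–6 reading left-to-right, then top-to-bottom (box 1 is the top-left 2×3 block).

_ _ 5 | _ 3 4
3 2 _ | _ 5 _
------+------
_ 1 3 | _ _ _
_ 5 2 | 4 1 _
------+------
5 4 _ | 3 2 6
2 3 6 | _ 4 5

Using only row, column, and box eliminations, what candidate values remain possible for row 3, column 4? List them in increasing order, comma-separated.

2,5,6

Row 3 already contains {1, 3}.
Column 4 already contains {3, 4}.
Its 2×3 block (box 4) already contains {1, 4}.
Removing those from 1–6 leaves {2, 5, 6} as the candidates for row 3, column 4.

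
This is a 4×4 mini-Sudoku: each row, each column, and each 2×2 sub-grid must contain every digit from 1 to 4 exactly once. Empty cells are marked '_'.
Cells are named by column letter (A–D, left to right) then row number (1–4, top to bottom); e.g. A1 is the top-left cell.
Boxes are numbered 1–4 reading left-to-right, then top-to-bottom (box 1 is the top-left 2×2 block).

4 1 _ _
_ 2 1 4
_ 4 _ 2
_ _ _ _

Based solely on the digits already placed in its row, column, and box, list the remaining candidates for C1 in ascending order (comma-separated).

2,3

Row 1 already contains {1, 4}.
Column C already contains {1}.
Its 2×2 block (box 2) already contains {1, 4}.
Removing those from 1–4 leaves {2, 3} as the candidates for C1.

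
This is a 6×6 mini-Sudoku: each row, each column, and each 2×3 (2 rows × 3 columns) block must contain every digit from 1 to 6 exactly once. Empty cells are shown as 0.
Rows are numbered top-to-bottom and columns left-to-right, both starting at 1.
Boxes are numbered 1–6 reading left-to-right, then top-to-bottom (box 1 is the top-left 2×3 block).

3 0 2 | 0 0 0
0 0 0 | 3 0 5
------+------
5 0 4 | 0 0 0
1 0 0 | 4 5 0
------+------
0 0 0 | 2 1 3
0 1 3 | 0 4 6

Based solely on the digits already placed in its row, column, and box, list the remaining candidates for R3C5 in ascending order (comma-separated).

Row 3 already contains {4, 5}.
Column 5 already contains {1, 4, 5}.
Its 2×3 block (box 4) already contains {4, 5}.
Removing those from 1–6 leaves {2, 3, 6} as the candidates for R3C5.

2,3,6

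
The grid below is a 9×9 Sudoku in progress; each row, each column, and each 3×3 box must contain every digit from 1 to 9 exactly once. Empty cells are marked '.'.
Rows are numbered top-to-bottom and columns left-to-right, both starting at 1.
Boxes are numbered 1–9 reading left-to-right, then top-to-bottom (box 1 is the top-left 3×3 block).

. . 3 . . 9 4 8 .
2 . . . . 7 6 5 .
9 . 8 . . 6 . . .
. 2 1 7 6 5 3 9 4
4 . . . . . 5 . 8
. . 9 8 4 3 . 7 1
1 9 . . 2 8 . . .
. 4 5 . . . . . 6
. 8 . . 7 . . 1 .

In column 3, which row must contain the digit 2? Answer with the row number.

9

Consider where 2 can go in column 3.
R2C3 is out (row 2 already has a 2).
R5C3 is out (box 4 already has a 2).
R7C3 is out (row 7 already has a 2).
So the only cell in column 3 that can hold 2 is R9C3.
That is row 9.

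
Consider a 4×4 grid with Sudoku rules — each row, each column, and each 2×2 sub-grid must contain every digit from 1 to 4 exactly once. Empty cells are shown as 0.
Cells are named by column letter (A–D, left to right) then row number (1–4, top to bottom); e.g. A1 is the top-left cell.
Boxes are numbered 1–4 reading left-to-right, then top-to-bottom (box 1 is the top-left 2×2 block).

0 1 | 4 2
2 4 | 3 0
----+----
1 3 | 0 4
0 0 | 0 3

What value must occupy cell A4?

4

Row 4 already contains {3}.
Column A already contains {1, 2}.
Its 2×2 block (box 3) already contains {1, 3}.
The only value from 1–4 not eliminated is 4, so A4 = 4.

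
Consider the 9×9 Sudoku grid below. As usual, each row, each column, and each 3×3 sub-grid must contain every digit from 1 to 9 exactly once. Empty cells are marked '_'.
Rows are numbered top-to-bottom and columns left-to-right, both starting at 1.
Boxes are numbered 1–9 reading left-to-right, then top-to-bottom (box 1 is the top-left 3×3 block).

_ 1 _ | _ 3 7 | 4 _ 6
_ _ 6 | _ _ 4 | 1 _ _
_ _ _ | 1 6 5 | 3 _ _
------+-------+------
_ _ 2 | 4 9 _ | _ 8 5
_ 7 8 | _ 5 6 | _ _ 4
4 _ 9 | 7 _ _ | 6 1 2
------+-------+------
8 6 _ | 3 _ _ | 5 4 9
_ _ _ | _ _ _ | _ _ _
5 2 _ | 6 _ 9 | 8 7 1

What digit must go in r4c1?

Cell r4c1 itself could take any of {1, 3, 6} by direct elimination.
Consider where 6 can go in box 4.
r4c2 is out (column 2 already has a 6).
r5c1 is out (row 5 already has a 6).
r6c2 is out (row 6 already has a 6).
So the only cell in box 4 that can hold 6 is r4c1.
Therefore r4c1 = 6.

6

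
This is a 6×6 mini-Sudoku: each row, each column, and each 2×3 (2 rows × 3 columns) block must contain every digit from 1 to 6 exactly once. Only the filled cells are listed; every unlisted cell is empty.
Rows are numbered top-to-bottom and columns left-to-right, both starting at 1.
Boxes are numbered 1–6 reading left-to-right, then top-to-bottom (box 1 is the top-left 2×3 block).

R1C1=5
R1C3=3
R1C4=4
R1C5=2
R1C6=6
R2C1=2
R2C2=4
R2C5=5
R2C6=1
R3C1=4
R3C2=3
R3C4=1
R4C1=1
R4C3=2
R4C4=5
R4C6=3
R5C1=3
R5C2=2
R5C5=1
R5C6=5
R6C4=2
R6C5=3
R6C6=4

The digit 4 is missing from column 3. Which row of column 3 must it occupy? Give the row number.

5

Consider where 4 can go in column 3.
R2C3 is out (row 2 already has a 4).
R3C3 is out (row 3 already has a 4).
R6C3 is out (row 6 already has a 4).
So the only cell in column 3 that can hold 4 is R5C3.
That is row 5.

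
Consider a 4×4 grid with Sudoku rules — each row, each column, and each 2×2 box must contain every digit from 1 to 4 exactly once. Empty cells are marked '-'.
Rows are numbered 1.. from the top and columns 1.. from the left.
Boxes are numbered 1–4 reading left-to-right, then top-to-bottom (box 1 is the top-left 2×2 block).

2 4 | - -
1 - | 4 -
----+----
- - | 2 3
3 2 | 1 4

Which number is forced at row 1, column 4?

Row 1 already contains {2, 4}.
Column 4 already contains {3, 4}.
Its 2×2 block (box 2) already contains {4}.
The only value from 1–4 not eliminated is 1, so row 1, column 4 = 1.

1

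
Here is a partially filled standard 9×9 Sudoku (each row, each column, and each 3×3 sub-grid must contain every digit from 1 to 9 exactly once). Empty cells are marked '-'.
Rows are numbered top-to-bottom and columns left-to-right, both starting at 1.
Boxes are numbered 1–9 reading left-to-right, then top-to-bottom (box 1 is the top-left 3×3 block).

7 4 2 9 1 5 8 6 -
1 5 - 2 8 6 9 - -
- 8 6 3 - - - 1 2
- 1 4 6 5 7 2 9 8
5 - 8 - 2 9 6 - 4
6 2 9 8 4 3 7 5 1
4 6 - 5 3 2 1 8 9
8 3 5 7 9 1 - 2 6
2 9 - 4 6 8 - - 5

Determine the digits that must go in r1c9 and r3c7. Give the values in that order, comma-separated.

For r1c9:
  Row 1 already contains {1, 2, 4, 5, 6, 7, 8, 9}.
  Column 9 already contains {1, 2, 4, 5, 6, 8, 9}.
  Its 3×3 block (box 3) already contains {1, 2, 6, 8, 9}.
  The only value from 1–9 not eliminated is 3, so r1c9 = 3.
For r3c7:
  Consider where 5 can go in box 3.
  r1c9 is out (row 1 already has a 5).
  r2c8 is out (row 2 already has a 5).
  r2c9 is out (row 2 already has a 5).
  So the only cell in box 3 that can hold 5 is r3c7.
  So r3c7 = 5.

3,5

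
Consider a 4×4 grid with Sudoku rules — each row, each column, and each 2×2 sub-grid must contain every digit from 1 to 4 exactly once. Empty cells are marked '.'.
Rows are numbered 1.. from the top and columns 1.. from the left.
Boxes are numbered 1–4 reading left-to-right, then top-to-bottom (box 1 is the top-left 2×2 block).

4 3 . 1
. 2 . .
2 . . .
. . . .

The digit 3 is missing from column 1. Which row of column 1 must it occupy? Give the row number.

Consider where 3 can go in column 1.
row 2, column 1 is out (box 1 already has a 3).
So the only cell in column 1 that can hold 3 is row 4, column 1.
That is row 4.

4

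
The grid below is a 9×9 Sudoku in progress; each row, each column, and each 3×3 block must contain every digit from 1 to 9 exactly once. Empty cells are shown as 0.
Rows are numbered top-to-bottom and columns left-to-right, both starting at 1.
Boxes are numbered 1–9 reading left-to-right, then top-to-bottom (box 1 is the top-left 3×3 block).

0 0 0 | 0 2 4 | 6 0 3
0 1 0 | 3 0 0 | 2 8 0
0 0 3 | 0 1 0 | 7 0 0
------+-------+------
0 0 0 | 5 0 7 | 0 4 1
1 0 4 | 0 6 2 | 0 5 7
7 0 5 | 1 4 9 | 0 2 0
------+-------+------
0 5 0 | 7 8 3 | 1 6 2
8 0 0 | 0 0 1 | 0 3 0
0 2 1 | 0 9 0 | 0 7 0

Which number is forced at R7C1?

Cell R7C1 itself could take any of {4, 9} by direct elimination.
Consider where 4 can go in row 7.
R7C3 is out (column 3 already has a 4).
So the only cell in row 7 that can hold 4 is R7C1.
Therefore R7C1 = 4.

4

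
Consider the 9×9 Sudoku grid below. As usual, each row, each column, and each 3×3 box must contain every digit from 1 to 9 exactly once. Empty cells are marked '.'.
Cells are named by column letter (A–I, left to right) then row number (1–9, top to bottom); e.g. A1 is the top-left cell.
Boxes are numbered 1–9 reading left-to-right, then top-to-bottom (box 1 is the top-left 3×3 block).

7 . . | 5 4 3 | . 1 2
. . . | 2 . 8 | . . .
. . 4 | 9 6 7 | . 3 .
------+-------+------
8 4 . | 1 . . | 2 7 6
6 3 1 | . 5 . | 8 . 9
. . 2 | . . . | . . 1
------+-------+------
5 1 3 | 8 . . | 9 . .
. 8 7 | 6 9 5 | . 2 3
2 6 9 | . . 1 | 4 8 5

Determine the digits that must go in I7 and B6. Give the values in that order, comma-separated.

7,7

For I7:
  Row 7 already contains {1, 3, 5, 8, 9}.
  Column I already contains {1, 2, 3, 5, 6, 9}.
  Its 3×3 block (box 9) already contains {2, 3, 4, 5, 8, 9}.
  The only value from 1–9 not eliminated is 7, so I7 = 7.
For B6:
  Consider where 7 can go in column B.
  B1 is out (row 1 already has a 7).
  B2 is out (box 1 already has a 7).
  B3 is out (row 3 already has a 7).
  So the only cell in column B that can hold 7 is B6.
  So B6 = 7.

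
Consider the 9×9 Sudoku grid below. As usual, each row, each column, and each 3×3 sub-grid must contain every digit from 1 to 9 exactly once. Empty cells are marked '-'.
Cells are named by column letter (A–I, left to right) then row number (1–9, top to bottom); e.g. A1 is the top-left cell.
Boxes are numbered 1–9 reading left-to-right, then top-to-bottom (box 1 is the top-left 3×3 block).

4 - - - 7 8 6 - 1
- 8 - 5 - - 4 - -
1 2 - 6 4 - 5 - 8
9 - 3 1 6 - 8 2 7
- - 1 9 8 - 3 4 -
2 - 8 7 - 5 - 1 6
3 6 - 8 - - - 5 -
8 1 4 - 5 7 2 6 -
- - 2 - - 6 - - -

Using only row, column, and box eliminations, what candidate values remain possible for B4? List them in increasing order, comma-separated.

4,5

Row 4 already contains {1, 2, 3, 6, 7, 8, 9}.
Column B already contains {1, 2, 6, 8}.
Its 3×3 block (box 4) already contains {1, 2, 3, 8, 9}.
Removing those from 1–9 leaves {4, 5} as the candidates for B4.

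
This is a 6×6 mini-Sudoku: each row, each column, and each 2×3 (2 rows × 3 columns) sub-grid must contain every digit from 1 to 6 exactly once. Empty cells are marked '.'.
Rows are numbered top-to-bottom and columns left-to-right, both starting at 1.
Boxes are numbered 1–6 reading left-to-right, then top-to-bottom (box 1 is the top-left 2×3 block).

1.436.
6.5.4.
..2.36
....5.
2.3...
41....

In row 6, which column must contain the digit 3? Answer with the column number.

Consider where 3 can go in row 6.
r6c3 is out (column 3 already has a 3).
r6c4 is out (column 4 already has a 3).
r6c5 is out (column 5 already has a 3).
So the only cell in row 6 that can hold 3 is r6c6.
That is column 6.

6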